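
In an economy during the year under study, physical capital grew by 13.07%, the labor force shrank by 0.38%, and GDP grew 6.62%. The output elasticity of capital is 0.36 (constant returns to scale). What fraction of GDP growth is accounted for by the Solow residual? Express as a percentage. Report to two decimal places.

The Solow residual accounted for 32.60% of growth.

Labor's share = 1 − 0.36 = 0.64.
Physical capital: 0.36 × 13.07 = 4.7052 pp.
The labor force: 0.64 × (-0.38) = -0.2432 pp.
TFP growth = 6.62 − 4.462 = 2.158%.
TFP share of growth = 2.158 / 6.62 × 100 = 32.5982%.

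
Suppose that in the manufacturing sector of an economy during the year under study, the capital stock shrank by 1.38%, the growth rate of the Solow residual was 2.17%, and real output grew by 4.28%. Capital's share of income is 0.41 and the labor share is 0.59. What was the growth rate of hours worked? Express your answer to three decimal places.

4.535%

Labor's share = 1 − 0.41 = 0.59.
gY = gA + 0.41×(-1.38) + 0.59×g.
0.59×g = 4.28 − 2.17 + 0.5658 = 2.6758.
g = 2.6758 / 0.59 = 4.53525%.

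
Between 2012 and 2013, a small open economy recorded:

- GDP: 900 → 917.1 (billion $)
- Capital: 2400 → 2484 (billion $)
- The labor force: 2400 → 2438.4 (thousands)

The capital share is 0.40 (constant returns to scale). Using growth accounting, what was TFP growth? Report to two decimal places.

-0.46%

GDP growth = (917.1 − 900) / 900 = 1.9%.
Capital growth = (2484 − 2400) / 2400 = 3.5%.
The labor force growth = (2438.4 − 2400) / 2400 = 1.6%.
Labor's share = 1 − 0.4 = 0.6.
Capital: 0.4 × 3.5 = 1.4 pp.
The labor force: 0.6 × 1.6 = 0.96 pp.
TFP growth = 1.9 − 2.36 = -0.46%.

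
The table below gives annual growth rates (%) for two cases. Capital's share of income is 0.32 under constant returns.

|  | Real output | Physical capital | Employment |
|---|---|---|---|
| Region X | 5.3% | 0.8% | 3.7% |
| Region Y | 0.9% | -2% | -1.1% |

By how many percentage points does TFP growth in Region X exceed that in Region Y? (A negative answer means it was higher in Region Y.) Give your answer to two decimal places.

Labor's share = 1 − 0.32 = 0.68.
Region X: TFP = 5.3 − 0.256 − 2.516 = 2.528%.
Region Y: TFP = 0.9 + 0.64 + 0.748 = 2.288%.
Difference = 2.528 − (2.288) = 0.24 pp.

0.24 percentage points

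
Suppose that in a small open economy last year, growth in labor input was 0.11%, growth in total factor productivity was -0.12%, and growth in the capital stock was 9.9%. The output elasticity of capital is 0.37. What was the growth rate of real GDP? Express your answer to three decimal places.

Labor's share = 1 − 0.37 = 0.63.
The capital stock: 0.37 × 9.9 = 3.663 pp.
Labor input: 0.63 × 0.11 = 0.0693 pp.
Output growth = -0.12 + 3.7323 = 3.6123%.

3.612%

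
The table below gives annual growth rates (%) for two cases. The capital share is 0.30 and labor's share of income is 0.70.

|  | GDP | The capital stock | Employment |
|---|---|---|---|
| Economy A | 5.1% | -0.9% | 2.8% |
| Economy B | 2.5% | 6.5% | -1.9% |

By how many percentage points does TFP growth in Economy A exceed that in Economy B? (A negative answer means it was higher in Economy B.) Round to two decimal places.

Labor's share = 1 − 0.3 = 0.7.
Economy A: TFP = 5.1 + 0.27 − 1.96 = 3.41%.
Economy B: TFP = 2.5 − 1.95 + 1.33 = 1.88%.
Difference = 3.41 − (1.88) = 1.53 pp.

1.53 percentage points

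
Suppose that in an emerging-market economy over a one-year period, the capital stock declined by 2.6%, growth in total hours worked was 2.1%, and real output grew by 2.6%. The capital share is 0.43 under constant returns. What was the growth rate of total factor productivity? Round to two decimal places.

2.52%

Labor's share = 1 − 0.43 = 0.57.
The capital stock: 0.43 × (-2.6) = -1.118 pp.
Total hours worked: 0.57 × 2.1 = 1.197 pp.
TFP growth = 2.6 − 0.079 = 2.521%.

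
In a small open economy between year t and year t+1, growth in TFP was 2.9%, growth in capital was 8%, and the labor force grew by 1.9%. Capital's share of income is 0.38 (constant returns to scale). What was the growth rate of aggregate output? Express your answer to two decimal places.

7.12%

Labor's share = 1 − 0.38 = 0.62.
Capital: 0.38 × 8 = 3.04 pp.
The labor force: 0.62 × 1.9 = 1.178 pp.
Output growth = 2.9 + 4.218 = 7.118%.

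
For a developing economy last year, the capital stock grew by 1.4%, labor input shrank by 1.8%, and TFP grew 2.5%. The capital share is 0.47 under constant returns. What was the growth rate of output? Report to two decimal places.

2.20%

Labor's share = 1 − 0.47 = 0.53.
The capital stock: 0.47 × 1.4 = 0.658 pp.
Labor input: 0.53 × (-1.8) = -0.954 pp.
Output growth = 2.5 + (-0.296) = 2.204%.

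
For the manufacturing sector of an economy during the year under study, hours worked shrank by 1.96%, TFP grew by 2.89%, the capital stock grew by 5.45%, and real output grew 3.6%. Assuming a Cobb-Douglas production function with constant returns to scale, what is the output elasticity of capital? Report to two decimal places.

The output elasticity of capital is 0.36.

gY = gA + α·gK + (1−α)·gL, so gY − gA − gL = α(gK − gL).
3.6 − 2.89 + 1.96 = α × (5.45 − (-1.96)).
2.67 = 7.41 α, so α = 0.3603.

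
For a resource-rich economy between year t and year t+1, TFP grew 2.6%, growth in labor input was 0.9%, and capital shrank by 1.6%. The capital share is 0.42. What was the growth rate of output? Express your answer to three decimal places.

Labor's share = 1 − 0.42 = 0.58.
Capital: 0.42 × (-1.6) = -0.672 pp.
Labor input: 0.58 × 0.9 = 0.522 pp.
Output growth = 2.6 + (-0.15) = 2.45%.

2.450%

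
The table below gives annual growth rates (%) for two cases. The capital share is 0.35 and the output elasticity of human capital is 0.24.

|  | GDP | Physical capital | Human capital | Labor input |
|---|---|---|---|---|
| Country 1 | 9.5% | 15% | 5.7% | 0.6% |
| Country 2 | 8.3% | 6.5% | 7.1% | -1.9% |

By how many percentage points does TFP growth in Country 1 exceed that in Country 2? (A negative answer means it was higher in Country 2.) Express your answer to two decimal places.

-2.46 percentage points

Labor's share = 1 − 0.35 − 0.24 = 0.41.
Country 1: TFP = 9.5 − 5.25 − 1.368 − 0.246 = 2.636%.
Country 2: TFP = 8.3 − 2.275 − 1.704 + 0.779 = 5.1%.
Difference = 2.636 − (5.1) = -2.464 pp.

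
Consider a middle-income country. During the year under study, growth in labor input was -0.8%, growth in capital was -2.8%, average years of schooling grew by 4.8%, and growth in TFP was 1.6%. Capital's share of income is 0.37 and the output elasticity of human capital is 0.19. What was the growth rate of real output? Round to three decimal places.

1.124%

Labor's share = 1 − 0.37 − 0.19 = 0.44.
Capital: 0.37 × (-2.8) = -1.036 pp.
Average years of schooling: 0.19 × 4.8 = 0.912 pp.
Labor input: 0.44 × (-0.8) = -0.352 pp.
Output growth = 1.6 + (-0.476) = 1.124%.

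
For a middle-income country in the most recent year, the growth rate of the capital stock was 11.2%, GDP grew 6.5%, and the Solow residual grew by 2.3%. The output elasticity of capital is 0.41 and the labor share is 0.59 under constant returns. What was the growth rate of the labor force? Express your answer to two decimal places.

Labor's share = 1 − 0.41 = 0.59.
gY = gA + 0.41×11.2 + 0.59×g.
0.59×g = 6.5 − 2.3 − 4.592 = -0.392.
g = -0.392 / 0.59 = -0.6644%.

-0.66%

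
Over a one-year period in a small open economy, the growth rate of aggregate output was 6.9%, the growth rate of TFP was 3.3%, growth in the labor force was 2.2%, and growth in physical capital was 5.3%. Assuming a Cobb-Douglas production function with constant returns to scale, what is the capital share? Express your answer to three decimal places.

α = 0.452

gY = gA + α·gK + (1−α)·gL, so gY − gA − gL = α(gK − gL).
6.9 − 3.3 − 2.2 = α × (5.3 − 2.2).
1.4 = 3.1 α, so α = 0.45161.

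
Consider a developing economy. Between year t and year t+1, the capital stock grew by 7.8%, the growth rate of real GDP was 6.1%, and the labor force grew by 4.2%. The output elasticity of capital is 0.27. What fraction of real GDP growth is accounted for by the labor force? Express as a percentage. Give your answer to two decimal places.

The labor force accounted for 50.26% of growth.

Labor's share = 1 − 0.27 = 0.73.
The labor force contributed 0.73 × 4.2 = 3.066 pp.
Share of growth = 3.066 / 6.1 × 100 = 50.2623%.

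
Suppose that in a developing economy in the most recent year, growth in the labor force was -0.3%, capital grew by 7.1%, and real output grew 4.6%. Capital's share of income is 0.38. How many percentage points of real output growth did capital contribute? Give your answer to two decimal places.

2.70 pp

Contribution = share × growth = 0.38 × 7.1 = 2.698 pp.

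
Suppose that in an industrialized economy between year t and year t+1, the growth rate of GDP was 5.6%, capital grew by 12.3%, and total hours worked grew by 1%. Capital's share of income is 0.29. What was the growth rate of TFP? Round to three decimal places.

TFP growth was 1.323%.

Labor's share = 1 − 0.29 = 0.71.
Capital: 0.29 × 12.3 = 3.567 pp.
Total hours worked: 0.71 × 1 = 0.71 pp.
TFP growth = 5.6 − 4.277 = 1.323%.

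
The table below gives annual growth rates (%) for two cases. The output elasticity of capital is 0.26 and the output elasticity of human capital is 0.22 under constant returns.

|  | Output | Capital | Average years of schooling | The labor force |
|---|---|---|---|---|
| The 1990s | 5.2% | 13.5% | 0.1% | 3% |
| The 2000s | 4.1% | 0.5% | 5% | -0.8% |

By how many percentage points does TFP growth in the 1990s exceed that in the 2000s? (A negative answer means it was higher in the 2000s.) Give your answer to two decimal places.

Labor's share = 1 − 0.26 − 0.22 = 0.52.
The 1990s: TFP = 5.2 − 3.51 − 0.022 − 1.56 = 0.108%.
The 2000s: TFP = 4.1 − 0.13 − 1.1 + 0.416 = 3.286%.
Difference = 0.108 − (3.286) = -3.178 pp.

-3.18 percentage points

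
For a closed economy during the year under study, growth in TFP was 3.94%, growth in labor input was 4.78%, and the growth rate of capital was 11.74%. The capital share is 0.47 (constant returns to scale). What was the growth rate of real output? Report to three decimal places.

Labor's share = 1 − 0.47 = 0.53.
Capital: 0.47 × 11.74 = 5.5178 pp.
Labor input: 0.53 × 4.78 = 2.5334 pp.
Output growth = 3.94 + 8.0512 = 11.9912%.

Real output grew 11.991%.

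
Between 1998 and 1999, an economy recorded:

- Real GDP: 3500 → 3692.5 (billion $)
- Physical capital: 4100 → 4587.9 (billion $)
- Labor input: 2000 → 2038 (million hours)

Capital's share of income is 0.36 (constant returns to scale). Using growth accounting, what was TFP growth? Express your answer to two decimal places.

Real GDP growth = (3692.5 − 3500) / 3500 = 5.5%.
Physical capital growth = (4587.9 − 4100) / 4100 = 11.9%.
Labor input growth = (2038 − 2000) / 2000 = 1.9%.
Labor's share = 1 − 0.36 = 0.64.
Physical capital: 0.36 × 11.9 = 4.284 pp.
Labor input: 0.64 × 1.9 = 1.216 pp.
TFP growth = 5.5 − 5.5 = 0%.

0.00%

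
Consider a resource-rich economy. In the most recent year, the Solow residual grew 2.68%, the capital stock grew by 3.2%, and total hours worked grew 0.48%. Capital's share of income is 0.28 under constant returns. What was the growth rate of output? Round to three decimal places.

Labor's share = 1 − 0.28 = 0.72.
The capital stock: 0.28 × 3.2 = 0.896 pp.
Total hours worked: 0.72 × 0.48 = 0.3456 pp.
Output growth = 2.68 + 1.2416 = 3.9216%.

Output growth was 3.922%.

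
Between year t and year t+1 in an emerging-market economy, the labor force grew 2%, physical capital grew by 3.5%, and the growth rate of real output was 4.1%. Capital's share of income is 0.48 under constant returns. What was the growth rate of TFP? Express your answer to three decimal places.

Labor's share = 1 − 0.48 = 0.52.
Physical capital: 0.48 × 3.5 = 1.68 pp.
The labor force: 0.52 × 2 = 1.04 pp.
TFP growth = 4.1 − 2.72 = 1.38%.

1.380%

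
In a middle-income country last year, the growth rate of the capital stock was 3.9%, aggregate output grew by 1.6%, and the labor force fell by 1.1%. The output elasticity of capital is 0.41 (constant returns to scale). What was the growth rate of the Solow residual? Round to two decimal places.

Labor's share = 1 − 0.41 = 0.59.
The capital stock: 0.41 × 3.9 = 1.599 pp.
The labor force: 0.59 × (-1.1) = -0.649 pp.
TFP growth = 1.6 − 0.95 = 0.65%.

The Solow residual grew 0.65%.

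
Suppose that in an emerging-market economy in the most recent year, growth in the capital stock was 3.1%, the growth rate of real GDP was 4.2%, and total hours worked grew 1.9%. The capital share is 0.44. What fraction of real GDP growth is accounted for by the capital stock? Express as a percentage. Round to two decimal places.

The capital stock contributed 0.44 × 3.1 = 1.364 pp.
Share of growth = 1.364 / 4.2 × 100 = 32.4762%.

32.48%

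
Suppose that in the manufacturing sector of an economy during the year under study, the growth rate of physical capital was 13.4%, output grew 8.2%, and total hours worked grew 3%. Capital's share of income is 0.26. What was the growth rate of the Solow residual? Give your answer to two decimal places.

2.50%

Labor's share = 1 − 0.26 = 0.74.
Physical capital: 0.26 × 13.4 = 3.484 pp.
Total hours worked: 0.74 × 3 = 2.22 pp.
TFP growth = 8.2 − 5.704 = 2.496%.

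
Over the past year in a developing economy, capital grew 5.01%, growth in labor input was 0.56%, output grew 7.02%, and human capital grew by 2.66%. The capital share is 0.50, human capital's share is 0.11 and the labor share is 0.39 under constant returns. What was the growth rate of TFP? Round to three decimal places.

Labor's share = 1 − 0.5 − 0.11 = 0.39.
Capital: 0.5 × 5.01 = 2.505 pp.
Human capital: 0.11 × 2.66 = 0.2926 pp.
Labor input: 0.39 × 0.56 = 0.2184 pp.
TFP growth = 7.02 − 3.016 = 4.004%.

4.004%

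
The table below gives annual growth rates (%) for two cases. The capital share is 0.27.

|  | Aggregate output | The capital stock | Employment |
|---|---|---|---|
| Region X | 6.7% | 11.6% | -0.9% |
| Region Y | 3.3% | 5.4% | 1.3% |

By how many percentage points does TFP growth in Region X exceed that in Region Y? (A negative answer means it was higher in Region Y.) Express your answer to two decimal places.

3.33 percentage points

Labor's share = 1 − 0.27 = 0.73.
Region X: TFP = 6.7 − 3.132 + 0.657 = 4.225%.
Region Y: TFP = 3.3 − 1.458 − 0.949 = 0.893%.
Difference = 4.225 − (0.893) = 3.332 pp.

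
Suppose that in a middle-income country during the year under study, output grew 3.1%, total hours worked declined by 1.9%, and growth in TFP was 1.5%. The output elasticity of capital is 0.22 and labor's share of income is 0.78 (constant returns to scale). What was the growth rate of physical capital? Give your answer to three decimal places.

Labor's share = 1 − 0.22 = 0.78.
gY = gA + 0.78×(-1.9) + 0.22×g.
0.22×g = 3.1 − 1.5 + 1.482 = 3.082.
g = 3.082 / 0.22 = 14.00909%.

Physical capital growth was 14.009%.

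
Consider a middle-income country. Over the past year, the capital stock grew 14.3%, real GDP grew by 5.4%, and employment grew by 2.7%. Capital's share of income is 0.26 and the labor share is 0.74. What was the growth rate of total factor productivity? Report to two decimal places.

-0.32%

Labor's share = 1 − 0.26 = 0.74.
The capital stock: 0.26 × 14.3 = 3.718 pp.
Employment: 0.74 × 2.7 = 1.998 pp.
TFP growth = 5.4 − 5.716 = -0.316%.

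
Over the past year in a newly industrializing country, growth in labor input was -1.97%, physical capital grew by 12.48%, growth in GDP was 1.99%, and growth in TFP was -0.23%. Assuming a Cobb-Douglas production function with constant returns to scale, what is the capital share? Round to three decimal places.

gY = gA + α·gK + (1−α)·gL, so gY − gA − gL = α(gK − gL).
1.99 + 0.23 + 1.97 = α × (12.48 − (-1.97)).
4.19 = 14.45 α, so α = 0.28997.

The capital share is 0.290.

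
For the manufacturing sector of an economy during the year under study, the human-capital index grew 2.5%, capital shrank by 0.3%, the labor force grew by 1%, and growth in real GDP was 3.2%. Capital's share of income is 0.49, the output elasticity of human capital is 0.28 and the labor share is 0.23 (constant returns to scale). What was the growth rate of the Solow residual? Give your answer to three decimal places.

Labor's share = 1 − 0.49 − 0.28 = 0.23.
Capital: 0.49 × (-0.3) = -0.147 pp.
The human-capital index: 0.28 × 2.5 = 0.7 pp.
The labor force: 0.23 × 1 = 0.23 pp.
TFP growth = 3.2 − 0.783 = 2.417%.

2.417%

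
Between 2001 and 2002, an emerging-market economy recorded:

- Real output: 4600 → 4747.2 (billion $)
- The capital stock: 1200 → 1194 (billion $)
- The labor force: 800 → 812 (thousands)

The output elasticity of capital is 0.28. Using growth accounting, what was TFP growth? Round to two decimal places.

2.26%

Real output growth = (4747.2 − 4600) / 4600 = 3.2%.
The capital stock growth = (1194 − 1200) / 1200 = -0.5%.
The labor force growth = (812 − 800) / 800 = 1.5%.
Labor's share = 1 − 0.28 = 0.72.
The capital stock: 0.28 × (-0.5) = -0.14 pp.
The labor force: 0.72 × 1.5 = 1.08 pp.
TFP growth = 3.2 − 0.94 = 2.26%.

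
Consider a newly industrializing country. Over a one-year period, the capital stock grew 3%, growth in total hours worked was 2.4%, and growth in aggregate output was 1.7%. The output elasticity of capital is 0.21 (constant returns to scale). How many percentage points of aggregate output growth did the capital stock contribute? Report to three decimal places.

Contribution = share × growth = 0.21 × 3 = 0.63 pp.

0.630 pp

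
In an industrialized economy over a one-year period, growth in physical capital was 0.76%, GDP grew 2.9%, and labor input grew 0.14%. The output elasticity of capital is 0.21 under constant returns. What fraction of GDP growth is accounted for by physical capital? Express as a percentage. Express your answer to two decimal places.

Physical capital contributed 0.21 × 0.76 = 0.1596 pp.
Share of growth = 0.1596 / 2.9 × 100 = 5.5034%.

5.50%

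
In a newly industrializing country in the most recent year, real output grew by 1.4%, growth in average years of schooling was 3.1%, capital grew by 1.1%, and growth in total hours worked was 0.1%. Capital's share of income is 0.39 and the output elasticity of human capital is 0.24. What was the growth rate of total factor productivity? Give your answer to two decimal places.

Labor's share = 1 − 0.39 − 0.24 = 0.37.
Capital: 0.39 × 1.1 = 0.429 pp.
Average years of schooling: 0.24 × 3.1 = 0.744 pp.
Total hours worked: 0.37 × 0.1 = 0.037 pp.
TFP growth = 1.4 − 1.21 = 0.19%.

0.19%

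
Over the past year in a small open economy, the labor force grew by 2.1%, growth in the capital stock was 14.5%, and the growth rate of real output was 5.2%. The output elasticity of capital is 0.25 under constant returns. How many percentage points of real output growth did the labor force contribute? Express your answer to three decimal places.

1.575

Labor's share = 1 − 0.25 = 0.75.
Contribution = share × growth = 0.75 × 2.1 = 1.575 pp.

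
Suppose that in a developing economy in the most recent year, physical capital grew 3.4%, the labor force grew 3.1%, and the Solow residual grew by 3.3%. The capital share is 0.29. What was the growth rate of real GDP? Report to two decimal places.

Labor's share = 1 − 0.29 = 0.71.
Physical capital: 0.29 × 3.4 = 0.986 pp.
The labor force: 0.71 × 3.1 = 2.201 pp.
Output growth = 3.3 + 3.187 = 6.487%.

6.49%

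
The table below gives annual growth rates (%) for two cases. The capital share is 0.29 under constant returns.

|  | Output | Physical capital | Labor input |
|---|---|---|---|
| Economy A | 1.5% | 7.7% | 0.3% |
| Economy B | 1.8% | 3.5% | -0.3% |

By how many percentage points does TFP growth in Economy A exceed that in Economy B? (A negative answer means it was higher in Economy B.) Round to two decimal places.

-1.94 percentage points

Labor's share = 1 − 0.29 = 0.71.
Economy A: TFP = 1.5 − 2.233 − 0.213 = -0.946%.
Economy B: TFP = 1.8 − 1.015 + 0.213 = 0.998%.
Difference = -0.946 − (0.998) = -1.944 pp.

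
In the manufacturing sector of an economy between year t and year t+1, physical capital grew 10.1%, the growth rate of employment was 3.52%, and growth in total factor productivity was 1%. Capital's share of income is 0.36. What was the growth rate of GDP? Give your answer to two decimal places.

Labor's share = 1 − 0.36 = 0.64.
Physical capital: 0.36 × 10.1 = 3.636 pp.
Employment: 0.64 × 3.52 = 2.2528 pp.
Output growth = 1 + 5.8888 = 6.8888%.

6.89%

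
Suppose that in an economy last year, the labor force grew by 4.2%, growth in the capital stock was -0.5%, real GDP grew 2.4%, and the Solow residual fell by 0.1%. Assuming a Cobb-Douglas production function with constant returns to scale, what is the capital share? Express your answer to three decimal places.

gY = gA + α·gK + (1−α)·gL, so gY − gA − gL = α(gK − gL).
2.4 + 0.1 − 4.2 = α × (-0.5 − 4.2).
-1.7 = -4.7 α, so α = 0.3617.

The capital share is 0.362.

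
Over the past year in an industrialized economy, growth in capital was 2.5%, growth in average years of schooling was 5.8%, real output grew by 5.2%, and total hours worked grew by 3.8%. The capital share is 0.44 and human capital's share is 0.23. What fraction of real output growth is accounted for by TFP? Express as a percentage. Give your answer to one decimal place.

29.1%

Labor's share = 1 − 0.44 − 0.23 = 0.33.
Capital: 0.44 × 2.5 = 1.1 pp.
Average years of schooling: 0.23 × 5.8 = 1.334 pp.
Total hours worked: 0.33 × 3.8 = 1.254 pp.
TFP growth = 5.2 − 3.688 = 1.512%.
TFP share of growth = 1.512 / 5.2 × 100 = 29.077%.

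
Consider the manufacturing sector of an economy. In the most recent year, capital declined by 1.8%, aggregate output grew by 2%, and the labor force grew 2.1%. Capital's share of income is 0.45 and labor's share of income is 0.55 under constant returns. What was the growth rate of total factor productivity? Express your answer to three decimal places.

Labor's share = 1 − 0.45 = 0.55.
Capital: 0.45 × (-1.8) = -0.81 pp.
The labor force: 0.55 × 2.1 = 1.155 pp.
TFP growth = 2 − 0.345 = 1.655%.

Total factor productivity grew 1.655%.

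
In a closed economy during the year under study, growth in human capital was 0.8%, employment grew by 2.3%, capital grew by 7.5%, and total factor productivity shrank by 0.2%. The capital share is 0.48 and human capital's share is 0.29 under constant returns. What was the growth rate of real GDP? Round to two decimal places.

4.16%

Labor's share = 1 − 0.48 − 0.29 = 0.23.
Capital: 0.48 × 7.5 = 3.6 pp.
Human capital: 0.29 × 0.8 = 0.232 pp.
Employment: 0.23 × 2.3 = 0.529 pp.
Output growth = -0.2 + 4.361 = 4.161%.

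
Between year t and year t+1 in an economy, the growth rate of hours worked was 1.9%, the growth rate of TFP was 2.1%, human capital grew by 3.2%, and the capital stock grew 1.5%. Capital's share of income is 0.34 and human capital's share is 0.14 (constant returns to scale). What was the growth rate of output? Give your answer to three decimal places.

4.046%

Labor's share = 1 − 0.34 − 0.14 = 0.52.
The capital stock: 0.34 × 1.5 = 0.51 pp.
Human capital: 0.14 × 3.2 = 0.448 pp.
Hours worked: 0.52 × 1.9 = 0.988 pp.
Output growth = 2.1 + 1.946 = 4.046%.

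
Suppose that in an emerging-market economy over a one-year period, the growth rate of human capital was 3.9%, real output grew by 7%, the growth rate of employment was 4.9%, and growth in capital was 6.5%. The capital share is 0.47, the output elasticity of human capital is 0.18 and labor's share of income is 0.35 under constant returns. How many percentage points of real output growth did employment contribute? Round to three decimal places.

1.715

Labor's share = 1 − 0.47 − 0.18 = 0.35.
Contribution = share × growth = 0.35 × 4.9 = 1.715 pp.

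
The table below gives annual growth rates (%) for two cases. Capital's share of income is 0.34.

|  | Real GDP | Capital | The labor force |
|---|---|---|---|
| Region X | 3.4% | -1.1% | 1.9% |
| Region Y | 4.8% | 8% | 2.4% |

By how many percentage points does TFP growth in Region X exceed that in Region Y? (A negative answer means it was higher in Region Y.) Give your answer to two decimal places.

Labor's share = 1 − 0.34 = 0.66.
Region X: TFP = 3.4 + 0.374 − 1.254 = 2.52%.
Region Y: TFP = 4.8 − 2.72 − 1.584 = 0.496%.
Difference = 2.52 − (0.496) = 2.024 pp.

2.02 percentage points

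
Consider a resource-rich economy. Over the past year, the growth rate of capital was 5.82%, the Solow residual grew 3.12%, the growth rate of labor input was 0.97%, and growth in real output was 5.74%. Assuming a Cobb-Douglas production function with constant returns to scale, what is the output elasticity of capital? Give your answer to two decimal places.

gY = gA + α·gK + (1−α)·gL, so gY − gA − gL = α(gK − gL).
5.74 − 3.12 − 0.97 = α × (5.82 − 0.97).
1.65 = 4.85 α, so α = 0.3402.

The output elasticity of capital is 0.34.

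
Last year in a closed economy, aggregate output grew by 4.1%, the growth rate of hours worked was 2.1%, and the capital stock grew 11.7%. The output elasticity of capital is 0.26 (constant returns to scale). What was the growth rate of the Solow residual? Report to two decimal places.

-0.50%

Labor's share = 1 − 0.26 = 0.74.
The capital stock: 0.26 × 11.7 = 3.042 pp.
Hours worked: 0.74 × 2.1 = 1.554 pp.
TFP growth = 4.1 − 4.596 = -0.496%.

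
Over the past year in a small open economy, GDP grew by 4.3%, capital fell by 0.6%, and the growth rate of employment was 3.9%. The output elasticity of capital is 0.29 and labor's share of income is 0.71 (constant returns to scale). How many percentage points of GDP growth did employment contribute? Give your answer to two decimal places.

Labor's share = 1 − 0.29 = 0.71.
Contribution = share × growth = 0.71 × 3.9 = 2.769 pp.

2.77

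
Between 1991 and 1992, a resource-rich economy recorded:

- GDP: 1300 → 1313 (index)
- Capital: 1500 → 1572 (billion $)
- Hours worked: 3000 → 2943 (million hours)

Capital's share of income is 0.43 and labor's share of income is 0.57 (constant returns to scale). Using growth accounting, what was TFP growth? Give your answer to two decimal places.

0.02%

GDP growth = (1313 − 1300) / 1300 = 1%.
Capital growth = (1572 − 1500) / 1500 = 4.8%.
Hours worked growth = (2943 − 3000) / 3000 = -1.9%.
Labor's share = 1 − 0.43 = 0.57.
Capital: 0.43 × 4.8 = 2.064 pp.
Hours worked: 0.57 × (-1.9) = -1.083 pp.
TFP growth = 1 − 0.981 = 0.019%.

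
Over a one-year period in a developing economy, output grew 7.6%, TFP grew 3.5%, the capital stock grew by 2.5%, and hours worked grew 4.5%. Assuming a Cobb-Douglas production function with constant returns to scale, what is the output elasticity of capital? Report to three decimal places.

gY = gA + α·gK + (1−α)·gL, so gY − gA − gL = α(gK − gL).
7.6 − 3.5 − 4.5 = α × (2.5 − 4.5).
-0.4 = -2 α, so α = 0.2.

The output elasticity of capital is 0.200.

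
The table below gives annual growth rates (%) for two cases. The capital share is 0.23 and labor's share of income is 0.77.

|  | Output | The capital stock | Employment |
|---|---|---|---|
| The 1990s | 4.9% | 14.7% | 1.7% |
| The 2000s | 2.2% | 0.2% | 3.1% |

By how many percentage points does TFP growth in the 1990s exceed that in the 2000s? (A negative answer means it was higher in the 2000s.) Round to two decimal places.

Labor's share = 1 − 0.23 = 0.77.
The 1990s: TFP = 4.9 − 3.381 − 1.309 = 0.21%.
The 2000s: TFP = 2.2 − 0.046 − 2.387 = -0.233%.
Difference = 0.21 − (-0.233) = 0.443 pp.

0.44 percentage points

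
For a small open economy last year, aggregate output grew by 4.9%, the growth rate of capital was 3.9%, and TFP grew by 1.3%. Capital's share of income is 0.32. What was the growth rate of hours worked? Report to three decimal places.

Hours worked grew 3.459%.

Labor's share = 1 − 0.32 = 0.68.
gY = gA + 0.32×3.9 + 0.68×g.
0.68×g = 4.9 − 1.3 − 1.248 = 2.352.
g = 2.352 / 0.68 = 3.45882%.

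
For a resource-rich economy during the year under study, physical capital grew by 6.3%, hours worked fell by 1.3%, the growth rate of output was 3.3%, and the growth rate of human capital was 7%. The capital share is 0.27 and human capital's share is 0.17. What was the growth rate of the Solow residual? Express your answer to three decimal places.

1.137%

Labor's share = 1 − 0.27 − 0.17 = 0.56.
Physical capital: 0.27 × 6.3 = 1.701 pp.
Human capital: 0.17 × 7 = 1.19 pp.
Hours worked: 0.56 × (-1.3) = -0.728 pp.
TFP growth = 3.3 − 2.163 = 1.137%.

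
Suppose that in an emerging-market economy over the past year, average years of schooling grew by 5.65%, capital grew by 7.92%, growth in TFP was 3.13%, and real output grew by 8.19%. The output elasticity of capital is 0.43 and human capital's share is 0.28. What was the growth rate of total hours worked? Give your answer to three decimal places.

Labor's share = 1 − 0.43 − 0.28 = 0.29.
gY = gA + 0.43×7.92 + 0.28×5.65 + 0.29×g.
0.29×g = 8.19 − 3.13 − 4.9876 = 0.0724.
g = 0.0724 / 0.29 = 0.24966%.

0.250%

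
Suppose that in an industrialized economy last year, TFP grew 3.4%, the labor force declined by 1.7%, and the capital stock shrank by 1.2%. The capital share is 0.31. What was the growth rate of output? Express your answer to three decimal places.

1.855%

Labor's share = 1 − 0.31 = 0.69.
The capital stock: 0.31 × (-1.2) = -0.372 pp.
The labor force: 0.69 × (-1.7) = -1.173 pp.
Output growth = 3.4 + (-1.545) = 1.855%.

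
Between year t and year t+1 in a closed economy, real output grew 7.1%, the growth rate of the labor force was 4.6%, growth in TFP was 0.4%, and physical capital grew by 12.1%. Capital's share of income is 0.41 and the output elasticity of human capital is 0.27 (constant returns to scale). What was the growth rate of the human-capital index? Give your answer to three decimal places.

The human-capital index growth was 0.989%.

Labor's share = 1 − 0.41 − 0.27 = 0.32.
gY = gA + 0.41×12.1 + 0.32×4.6 + 0.27×g.
0.27×g = 7.1 − 0.4 − 6.433 = 0.267.
g = 0.267 / 0.27 = 0.98889%.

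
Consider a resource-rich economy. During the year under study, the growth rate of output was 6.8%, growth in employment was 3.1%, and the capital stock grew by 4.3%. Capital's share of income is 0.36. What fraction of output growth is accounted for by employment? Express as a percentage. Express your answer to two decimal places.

29.18%

Labor's share = 1 − 0.36 = 0.64.
Employment contributed 0.64 × 3.1 = 1.984 pp.
Share of growth = 1.984 / 6.8 × 100 = 29.1765%.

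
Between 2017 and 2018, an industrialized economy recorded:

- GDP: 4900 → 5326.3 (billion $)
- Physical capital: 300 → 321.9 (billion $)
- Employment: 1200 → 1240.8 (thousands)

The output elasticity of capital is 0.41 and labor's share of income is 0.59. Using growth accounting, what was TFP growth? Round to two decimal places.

GDP growth = (5326.3 − 4900) / 4900 = 8.7%.
Physical capital growth = (321.9 − 300) / 300 = 7.3%.
Employment growth = (1240.8 − 1200) / 1200 = 3.4%.
Labor's share = 1 − 0.41 = 0.59.
Physical capital: 0.41 × 7.3 = 2.993 pp.
Employment: 0.59 × 3.4 = 2.006 pp.
TFP growth = 8.7 − 4.999 = 3.701%.

TFP growth was 3.70%.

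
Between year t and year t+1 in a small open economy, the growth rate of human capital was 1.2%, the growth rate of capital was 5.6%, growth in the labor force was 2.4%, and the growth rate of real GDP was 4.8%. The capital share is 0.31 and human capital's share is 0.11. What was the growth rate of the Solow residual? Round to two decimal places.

Labor's share = 1 − 0.31 − 0.11 = 0.58.
Capital: 0.31 × 5.6 = 1.736 pp.
Human capital: 0.11 × 1.2 = 0.132 pp.
The labor force: 0.58 × 2.4 = 1.392 pp.
TFP growth = 4.8 − 3.26 = 1.54%.

1.54%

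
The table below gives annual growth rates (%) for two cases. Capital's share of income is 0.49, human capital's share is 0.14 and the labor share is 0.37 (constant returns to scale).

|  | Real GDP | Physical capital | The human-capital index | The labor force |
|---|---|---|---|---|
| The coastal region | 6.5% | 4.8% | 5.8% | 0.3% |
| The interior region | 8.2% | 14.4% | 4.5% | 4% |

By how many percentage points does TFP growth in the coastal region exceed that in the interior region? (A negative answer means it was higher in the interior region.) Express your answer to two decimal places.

Labor's share = 1 − 0.49 − 0.14 = 0.37.
The coastal region: TFP = 6.5 − 2.352 − 0.812 − 0.111 = 3.225%.
The interior region: TFP = 8.2 − 7.056 − 0.63 − 1.48 = -0.966%.
Difference = 3.225 − (-0.966) = 4.191 pp.

4.19 percentage points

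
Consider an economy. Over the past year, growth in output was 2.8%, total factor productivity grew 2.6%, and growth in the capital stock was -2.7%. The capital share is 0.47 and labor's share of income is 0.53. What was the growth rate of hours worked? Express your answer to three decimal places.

Hours worked grew 2.772%.

Labor's share = 1 − 0.47 = 0.53.
gY = gA + 0.47×(-2.7) + 0.53×g.
0.53×g = 2.8 − 2.6 + 1.269 = 1.469.
g = 1.469 / 0.53 = 2.7717%.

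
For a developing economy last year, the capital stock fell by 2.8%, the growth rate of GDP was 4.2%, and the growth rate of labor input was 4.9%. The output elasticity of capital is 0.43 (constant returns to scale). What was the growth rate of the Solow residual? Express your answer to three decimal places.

Labor's share = 1 − 0.43 = 0.57.
The capital stock: 0.43 × (-2.8) = -1.204 pp.
Labor input: 0.57 × 4.9 = 2.793 pp.
TFP growth = 4.2 − 1.589 = 2.611%.

2.611%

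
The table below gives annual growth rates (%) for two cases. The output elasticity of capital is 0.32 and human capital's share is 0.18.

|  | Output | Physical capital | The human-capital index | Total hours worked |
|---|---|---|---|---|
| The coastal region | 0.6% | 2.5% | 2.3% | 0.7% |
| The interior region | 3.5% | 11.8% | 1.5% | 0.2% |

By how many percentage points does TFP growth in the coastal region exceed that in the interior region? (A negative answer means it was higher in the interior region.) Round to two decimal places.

-0.32 percentage points

Labor's share = 1 − 0.32 − 0.18 = 0.5.
The coastal region: TFP = 0.6 − 0.8 − 0.414 − 0.35 = -0.964%.
The interior region: TFP = 3.5 − 3.776 − 0.27 − 0.1 = -0.646%.
Difference = -0.964 − (-0.646) = -0.318 pp.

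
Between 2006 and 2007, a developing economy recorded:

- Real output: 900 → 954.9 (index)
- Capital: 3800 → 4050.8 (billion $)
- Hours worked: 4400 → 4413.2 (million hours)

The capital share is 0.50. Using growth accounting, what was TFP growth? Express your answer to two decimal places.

Real output growth = (954.9 − 900) / 900 = 6.1%.
Capital growth = (4050.8 − 3800) / 3800 = 6.6%.
Hours worked growth = (4413.2 − 4400) / 4400 = 0.3%.
Labor's share = 1 − 0.5 = 0.5.
Capital: 0.5 × 6.6 = 3.3 pp.
Hours worked: 0.5 × 0.3 = 0.15 pp.
TFP growth = 6.1 − 3.45 = 2.65%.

TFP growth was 2.65%.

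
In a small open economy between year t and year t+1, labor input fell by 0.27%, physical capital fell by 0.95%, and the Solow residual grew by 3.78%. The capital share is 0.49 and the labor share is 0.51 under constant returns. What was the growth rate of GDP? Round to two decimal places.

3.18%

Labor's share = 1 − 0.49 = 0.51.
Physical capital: 0.49 × (-0.95) = -0.4655 pp.
Labor input: 0.51 × (-0.27) = -0.1377 pp.
Output growth = 3.78 + (-0.6032) = 3.1768%.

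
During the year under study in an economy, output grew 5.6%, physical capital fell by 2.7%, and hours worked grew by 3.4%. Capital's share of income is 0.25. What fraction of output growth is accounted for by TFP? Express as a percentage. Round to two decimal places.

66.52%

Labor's share = 1 − 0.25 = 0.75.
Physical capital: 0.25 × (-2.7) = -0.675 pp.
Hours worked: 0.75 × 3.4 = 2.55 pp.
TFP growth = 5.6 − 1.875 = 3.725%.
TFP share of growth = 3.725 / 5.6 × 100 = 66.5179%.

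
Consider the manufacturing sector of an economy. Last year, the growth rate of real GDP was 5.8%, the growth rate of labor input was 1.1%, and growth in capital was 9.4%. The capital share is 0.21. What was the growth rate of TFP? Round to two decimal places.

Labor's share = 1 − 0.21 = 0.79.
Capital: 0.21 × 9.4 = 1.974 pp.
Labor input: 0.79 × 1.1 = 0.869 pp.
TFP growth = 5.8 − 2.843 = 2.957%.

2.96%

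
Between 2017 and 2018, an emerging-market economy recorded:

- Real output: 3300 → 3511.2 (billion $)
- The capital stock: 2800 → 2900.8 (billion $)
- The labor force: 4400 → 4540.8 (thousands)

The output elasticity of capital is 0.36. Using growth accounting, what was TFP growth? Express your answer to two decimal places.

Real output growth = (3511.2 − 3300) / 3300 = 6.4%.
The capital stock growth = (2900.8 − 2800) / 2800 = 3.6%.
The labor force growth = (4540.8 − 4400) / 4400 = 3.2%.
Labor's share = 1 − 0.36 = 0.64.
The capital stock: 0.36 × 3.6 = 1.296 pp.
The labor force: 0.64 × 3.2 = 2.048 pp.
TFP growth = 6.4 − 3.344 = 3.056%.

3.06%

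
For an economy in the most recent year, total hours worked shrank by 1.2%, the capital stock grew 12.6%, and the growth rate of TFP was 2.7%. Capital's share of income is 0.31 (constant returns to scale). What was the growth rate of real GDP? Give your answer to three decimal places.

Labor's share = 1 − 0.31 = 0.69.
The capital stock: 0.31 × 12.6 = 3.906 pp.
Total hours worked: 0.69 × (-1.2) = -0.828 pp.
Output growth = 2.7 + 3.078 = 5.778%.

Real GDP grew 5.778%.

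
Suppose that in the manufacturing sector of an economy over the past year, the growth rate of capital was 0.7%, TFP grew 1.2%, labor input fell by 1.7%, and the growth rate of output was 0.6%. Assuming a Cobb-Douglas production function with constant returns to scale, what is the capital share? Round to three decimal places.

0.458

gY = gA + α·gK + (1−α)·gL, so gY − gA − gL = α(gK − gL).
0.6 − 1.2 + 1.7 = α × (0.7 − (-1.7)).
1.1 = 2.4 α, so α = 0.45833.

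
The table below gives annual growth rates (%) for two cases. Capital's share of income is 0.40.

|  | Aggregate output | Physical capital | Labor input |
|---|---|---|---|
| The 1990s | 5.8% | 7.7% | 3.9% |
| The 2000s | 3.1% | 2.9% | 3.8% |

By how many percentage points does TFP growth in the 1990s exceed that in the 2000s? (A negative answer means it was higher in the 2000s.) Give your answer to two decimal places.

Labor's share = 1 − 0.4 = 0.6.
The 1990s: TFP = 5.8 − 3.08 − 2.34 = 0.38%.
The 2000s: TFP = 3.1 − 1.16 − 2.28 = -0.34%.
Difference = 0.38 − (-0.34) = 0.72 pp.

0.72 percentage points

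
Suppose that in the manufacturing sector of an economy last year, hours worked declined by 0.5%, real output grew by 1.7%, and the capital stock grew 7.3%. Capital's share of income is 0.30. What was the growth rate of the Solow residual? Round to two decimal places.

Labor's share = 1 − 0.3 = 0.7.
The capital stock: 0.3 × 7.3 = 2.19 pp.
Hours worked: 0.7 × (-0.5) = -0.35 pp.
TFP growth = 1.7 − 1.84 = -0.14%.

-0.14%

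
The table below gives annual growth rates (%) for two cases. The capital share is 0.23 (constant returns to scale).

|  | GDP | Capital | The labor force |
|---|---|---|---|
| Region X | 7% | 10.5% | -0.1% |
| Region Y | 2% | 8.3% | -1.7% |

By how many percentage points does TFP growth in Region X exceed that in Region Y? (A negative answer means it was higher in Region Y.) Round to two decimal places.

3.26 percentage points

Labor's share = 1 − 0.23 = 0.77.
Region X: TFP = 7 − 2.415 + 0.077 = 4.662%.
Region Y: TFP = 2 − 1.909 + 1.309 = 1.4%.
Difference = 4.662 − (1.4) = 3.262 pp.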